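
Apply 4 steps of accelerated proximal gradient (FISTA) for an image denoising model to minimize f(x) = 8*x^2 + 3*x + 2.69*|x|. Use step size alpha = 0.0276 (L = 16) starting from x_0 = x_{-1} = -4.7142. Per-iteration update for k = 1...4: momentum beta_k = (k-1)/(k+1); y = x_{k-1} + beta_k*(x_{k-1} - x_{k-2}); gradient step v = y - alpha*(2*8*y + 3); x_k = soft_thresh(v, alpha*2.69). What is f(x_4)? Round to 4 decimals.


FISTA on f(x) = 8*x^2 + 3*x + 2.69*|x|
L = 16, alpha = 0.0276
Iteration 1: beta = 0.0, y = -4.7142 + 0.0*(-4.7142 + 4.7142) = -4.7142
  grad(y) = -72.4272, v = y - alpha*grad = -2.7152
  prox(v) = soft_thresh(-2.7152, 0.0742) = -2.641
Iteration 2: beta = 0.3333, y = -2.641 + 0.3333*(-2.641 + 4.7142) = -1.9499
  grad(y) = -28.1982, v = y - alpha*grad = -1.1716
  prox(v) = soft_thresh(-1.1716, 0.0742) = -1.0974
Iteration 3: beta = 0.5, y = -1.0974 + 0.5*(-1.0974 + 2.641) = -0.3256
  grad(y) = -2.2092, v = y - alpha*grad = -0.2646
  prox(v) = soft_thresh(-0.2646, 0.0742) = -0.1904
Iteration 4: beta = 0.6, y = -0.1904 + 0.6*(-0.1904 + 1.0974) = 0.3539
  grad(y) = 8.6616, v = y - alpha*grad = 0.1148
  prox(v) = soft_thresh(0.1148, 0.0742) = 0.0405
f(x_4) = 8*0.0405^2 + 3*0.0405 + 2.69*|0.0405| = 0.2439


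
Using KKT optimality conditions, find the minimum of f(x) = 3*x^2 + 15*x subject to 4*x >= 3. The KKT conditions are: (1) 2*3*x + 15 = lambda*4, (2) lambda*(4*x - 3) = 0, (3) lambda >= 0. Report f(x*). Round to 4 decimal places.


Step 1: Try lambda = 0 (constraint inactive).
x_unc = -15/(2*3) = -2.5
Check: 4*-2.5 = -10.0 < 3 -- violated!
Step 2: Constraint must be active: 4*x = 3
x* = 3/4 = 0.75
lambda = (2*3*0.75 + 15)/4 = 4.875
Step 3: Compute optimal value.
f(x*) = 3*0.75^2 + 15*0.75 = 12.9375


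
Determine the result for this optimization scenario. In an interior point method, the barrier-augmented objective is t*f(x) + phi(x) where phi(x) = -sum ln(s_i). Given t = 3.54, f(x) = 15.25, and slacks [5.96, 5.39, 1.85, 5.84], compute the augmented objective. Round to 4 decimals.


Step 1: Compute log-barrier.
ln values: [1.7851, 1.6845, 0.6152, 1.7647]
phi = -(1.7851 + 1.6845 + 0.6152 + 1.7647) = -5.8495
Step 2: Compute augmented objective.
t*f(x) = 3.54*15.25 = 53.985
Total = 53.985 - 5.8495 = 48.1355


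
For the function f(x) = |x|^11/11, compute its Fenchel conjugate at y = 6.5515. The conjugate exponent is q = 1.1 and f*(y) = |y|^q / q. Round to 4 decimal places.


The conjugate exponent q satisfies 1/p + 1/q = 1.
p = 11, so q = 11/(11 - 1) = 1.1
|y|^q = 6.5515^1.1 = 7.9063
f*(6.5515) = 7.9063 / 1.1 = 7.1876


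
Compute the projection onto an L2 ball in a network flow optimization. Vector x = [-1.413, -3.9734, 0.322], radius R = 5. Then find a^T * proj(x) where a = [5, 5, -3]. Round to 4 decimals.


Step 1: Compute ||x|| (intermediates to 6 decimals).
||x|| = sqrt((-1.413)^2 + (-3.9734)^2 + 0.322^2) = 4.22944
Step 2: Project.
Since ||x|| <= R, proj = x (no scaling needed).
proj(x) = [-1.413, -3.9734, 0.322]
Step 3: Dot product.
a^T * proj(x) = 5*(-1.413) + 5*(-3.9734) - 3*0.322 = -27.898


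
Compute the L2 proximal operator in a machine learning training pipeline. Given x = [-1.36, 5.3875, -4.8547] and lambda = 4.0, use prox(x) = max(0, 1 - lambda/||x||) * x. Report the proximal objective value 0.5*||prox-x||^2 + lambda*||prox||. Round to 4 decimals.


Step 1: Compute ||x||.
||x|| = 7.3785
Step 2: Compute scaling factor.
scale = max(0, 1 - 4.0/7.3785) = 0.4579
Step 3: prox(x) = [-0.6227, 2.4669, -2.2229]
||prox(x)|| = 3.3785
Step 4: Proximal objective.
0.5*||prox-x||^2 = 8.0
lambda*||prox|| = 13.514
Total = 21.5142


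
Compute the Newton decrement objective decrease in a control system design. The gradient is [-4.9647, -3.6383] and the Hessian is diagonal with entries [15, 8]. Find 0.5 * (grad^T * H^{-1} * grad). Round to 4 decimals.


Step 1: H is diagonal, so H^(-1) * g = [-0.331, -0.4548].
Step 2: g^T H^(-1) g = sum_i g_i^2 / H_ii
  = (-4.9647)^2/15 + (-3.6383)^2/8
  = 1.6432 + 1.6547 = 3.2979
Step 3: Objective decrease = 0.5 * g^T H^(-1) g = 1.6489


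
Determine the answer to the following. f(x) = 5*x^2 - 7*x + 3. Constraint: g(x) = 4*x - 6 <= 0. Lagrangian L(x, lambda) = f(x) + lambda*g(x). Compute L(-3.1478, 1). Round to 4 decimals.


Step 1: Evaluate f(x).
f(-3.1478) = 5*(-3.1478)^2 - 7*(-3.1478) + 3 = 74.5778
Step 2: Evaluate g(x).
g(-3.1478) = 4*-3.1478 - 6 = -18.5912
Step 3: Compute Lagrangian.
L = 74.5778 + 1*-18.5912 = 55.9866


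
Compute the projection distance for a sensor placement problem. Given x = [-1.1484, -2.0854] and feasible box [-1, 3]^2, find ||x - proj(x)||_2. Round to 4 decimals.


Project each component onto [-1, 3].
clip(-1.1484) = -1.0, clip(-2.0854) = -1.0
Projection = [-1.0, -1.0]
Squared diffs: [0.022, 1.1781]
Distance = sqrt(1.2001) = 1.0955


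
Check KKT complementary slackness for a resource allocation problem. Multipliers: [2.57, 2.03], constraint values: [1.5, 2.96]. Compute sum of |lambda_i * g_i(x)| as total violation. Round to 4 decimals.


KKT complementary slackness check:
lambda_1 * g_1 = 2.57 * 1.5 = 3.855
lambda_2 * g_2 = 2.03 * 2.96 = 6.0088
Total violation = 3.855 + 6.0088 = 9.8638


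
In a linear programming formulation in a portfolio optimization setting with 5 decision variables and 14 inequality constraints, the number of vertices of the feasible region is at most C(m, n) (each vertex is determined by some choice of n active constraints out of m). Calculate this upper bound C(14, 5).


Each vertex corresponds to some choice of n active constraints out of m, so the number of vertices is at most C(m, n) = m! / (n!(m-n)!).
m = 14, n = 5
Numerator: 14 * 13 * 12 * 11 * 10
Denominator: 5! = 120
C(14, 5) = 2002


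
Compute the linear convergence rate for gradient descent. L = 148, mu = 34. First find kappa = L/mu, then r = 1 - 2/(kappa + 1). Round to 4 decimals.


Step 1: Compute the condition number.
kappa = L/mu = 148/34 = 4.3529
Step 2: Compute the convergence rate.
r = 1 - 2/(kappa + 1) = 1 - 2*mu/(L + mu) = (L - mu)/(L + mu) = 114/182 = 0.6264


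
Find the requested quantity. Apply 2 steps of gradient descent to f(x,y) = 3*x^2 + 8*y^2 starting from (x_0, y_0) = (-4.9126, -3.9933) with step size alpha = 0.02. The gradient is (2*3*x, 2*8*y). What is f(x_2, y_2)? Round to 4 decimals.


Gradient descent on f(x,y) = 3*x^2 + 8*y^2.
Starting point: (-4.9126, -3.9933), alpha = 0.02
Step 1: grad_x = 2*3*-4.9126 = -29.4756, grad_y = 2*8*-3.9933 = -63.8928
  x_1 = -4.9126 - 0.02*-29.4756 = -4.3231
  y_1 = -3.9933 - 0.02*-63.8928 = -2.7154
Step 2: grad_x = 2*3*-4.3231 = -25.9385, grad_y = 2*8*-2.7154 = -43.4471
  x_2 = -4.3231 - 0.02*-25.9385 = -3.8043
  y_2 = -2.7154 - 0.02*-43.4471 = -1.8465
f(-3.8043, -1.8465) = 3*(-3.8043)^2 + 8*(-1.8465)^2 = 70.695


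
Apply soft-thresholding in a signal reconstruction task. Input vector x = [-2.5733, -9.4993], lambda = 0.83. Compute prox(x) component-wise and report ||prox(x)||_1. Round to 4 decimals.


Soft-thresholding with lambda = 0.83:
prox(-2.5733) = sign(-2.5733)*max(|-2.5733| - 0.83, 0) = -1.7433
prox(-9.4993) = sign(-9.4993)*max(|-9.4993| - 0.83, 0) = -8.6693
prox(x) = [-1.7433, -8.6693]
||prox(x)||_1 = 1.7433 + 8.6693 = 10.4126


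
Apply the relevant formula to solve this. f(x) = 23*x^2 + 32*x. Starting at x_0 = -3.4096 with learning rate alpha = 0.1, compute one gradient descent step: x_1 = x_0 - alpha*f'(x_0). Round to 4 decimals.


We compute the gradient at x_0 and apply the update.
f'(x) = 46*x + 32
f'(-3.4096) = 46*-3.4096 + 32 = -124.8416
x_1 = -3.4096 - 0.1*-124.8416 = 9.0746


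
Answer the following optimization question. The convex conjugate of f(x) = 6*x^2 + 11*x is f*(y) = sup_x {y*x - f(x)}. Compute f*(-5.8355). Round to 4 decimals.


f*(y) = sup_x {y*x - a*x^2 - b*x} = sup_x {(y-b)*x - a*x^2}
FOC: (y - b) - 2a*x = 0 => x* = (y - b)/(2a)
x* = (-5.8355 - 11)/(2*6) = -1.403
f*(-5.8355) = (y-b)^2/(4a) = (-5.8355 - 11)^2/(4*6)
= 283.4341/24 = 11.8098


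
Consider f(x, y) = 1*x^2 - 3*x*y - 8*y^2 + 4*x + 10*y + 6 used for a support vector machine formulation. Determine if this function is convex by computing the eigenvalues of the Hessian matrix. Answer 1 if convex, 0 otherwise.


The Hessian of f(x,y) = 1*x^2 - 3*x*y - 8*y^2 + 4*x + 10*y + 6 is:
H = [[2, -3], [-3, -16]]
Trace = 2 - 16 = -14
Determinant = 2*-16 - (-3)^2 = -41
Discriminant = (-14)^2 - 4*-41 = 360.0
Eigenvalues: lambda_1 = -16.4868, lambda_2 = 2.4868
The function is not convex.

0


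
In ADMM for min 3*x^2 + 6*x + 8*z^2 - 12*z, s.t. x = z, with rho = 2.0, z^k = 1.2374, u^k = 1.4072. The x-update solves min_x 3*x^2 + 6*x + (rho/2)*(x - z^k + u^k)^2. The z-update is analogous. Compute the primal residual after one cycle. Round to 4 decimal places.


ADMM iteration with rho = 2.0, z^k = 1.2374, u^k = 1.4072
Step 1: x-update.
Minimize 3*x^2 + 6*x + (2.0/2)*(x - 1.2374 + 1.4072)^2
FOC: (2*3 + 2.0)*x = -6 + 2.0*(1.2374 - 1.4072)
x^{k+1} = -0.7925
Step 2: z-update.
Minimize 8*z^2 - 12*z + (2.0/2)*(-0.7925 - z + 1.4072)^2
FOC: (2*8 + 2.0)*z = 12 + 2.0*(-0.7925 + 1.4072)
z^{k+1} = 0.735
Step 3: u-update.
u^{k+1} = 1.4072 - 0.7925 - 0.735 = -0.1202
Step 4: Primal residual = |-0.7925 - 0.735| = 1.5274


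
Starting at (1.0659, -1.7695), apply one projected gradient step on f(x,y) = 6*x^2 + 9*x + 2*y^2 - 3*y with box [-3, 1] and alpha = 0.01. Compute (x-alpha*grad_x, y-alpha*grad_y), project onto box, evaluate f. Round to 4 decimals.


Step 1: Compute gradient at (1.0659, -1.7695).
grad_x = 2*6*1.0659 + 9 = 21.7908
grad_y = 2*2*-1.7695 - 3 = -10.078
Step 2: Gradient step.
x_raw = 1.0659 - 0.01*21.7908 = 0.848
y_raw = -1.7695 - 0.01*-10.078 = -1.6687
Step 3: Project onto [-3, 1].
x_proj = clip(0.848) = 0.848
y_proj = clip(-1.6687) = -1.6687
Step 4: Evaluate f.
f(0.848, -1.6687) = 22.5219


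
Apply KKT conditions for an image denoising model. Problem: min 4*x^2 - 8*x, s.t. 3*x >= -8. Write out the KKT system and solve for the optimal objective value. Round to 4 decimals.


Step 1: Try lambda = 0 (constraint inactive).
Stationarity: 2*4*x - 8 = 0
x* = 8/(2*4) = 1.0
Check constraint: 3*1.0 = 3.0 >= -8 -- satisfied.
Step 2: Compute optimal value.
f(x*) = 4*1.0^2 - 8*1.0 = -4.0


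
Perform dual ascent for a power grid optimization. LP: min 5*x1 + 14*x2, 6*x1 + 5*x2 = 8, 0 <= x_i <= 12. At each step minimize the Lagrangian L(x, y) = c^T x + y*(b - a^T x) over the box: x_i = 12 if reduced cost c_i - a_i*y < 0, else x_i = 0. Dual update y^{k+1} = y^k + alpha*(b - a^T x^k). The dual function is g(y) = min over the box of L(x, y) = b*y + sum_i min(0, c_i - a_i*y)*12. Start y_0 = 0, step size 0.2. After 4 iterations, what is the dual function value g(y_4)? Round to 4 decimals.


Dual ascent for LP: min 5*x1 + 14*x2, 6*x1 + 5*x2 = 8, 0 <= x_i <= 12
Step 1: y^k = 0.0, reduced costs: (5.0, 14.0)
  x^k = (0.0, 0.0), subgradient = b - a^T x = 8.0
  y^{k+1} = 0.0 + 0.2*8.0 = 1.6
Step 2: y^k = 1.6, reduced costs: (-4.6, 6.0)
  x^k = (12.0, 0.0), subgradient = b - a^T x = -64.0
  y^{k+1} = 1.6 + 0.2*-64.0 = -11.2
Step 3: y^k = -11.2, reduced costs: (72.2, 70.0)
  x^k = (0.0, 0.0), subgradient = b - a^T x = 8.0
  y^{k+1} = -11.2 + 0.2*8.0 = -9.6
Step 4: y^k = -9.6, reduced costs: (62.6, 62.0)
  x^k = (0.0, 0.0), subgradient = b - a^T x = 8.0
  y^{k+1} = -9.6 + 0.2*8.0 = -8.0
Dual objective at y_4 = -8.0: reduced costs (53.0, 54.0), box minimizer x = (0.0, 0.0)
g(y_4) = b*y + (c1 - a1*y)*x1 + (c2 - a2*y)*x2 = 8*(-8.0) + 53.0*0.0 + 54.0*0.0 = -64.0 + 0.0 + 0.0 = -64.0


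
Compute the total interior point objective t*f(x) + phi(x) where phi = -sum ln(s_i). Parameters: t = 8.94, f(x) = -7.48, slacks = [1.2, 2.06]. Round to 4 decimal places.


Step 1: Compute log-barrier.
ln values: [0.1823, 0.7227]
phi = -(0.1823 + 0.7227) = -0.905
Step 2: Compute augmented objective.
t*f(x) = 8.94*-7.48 = -66.8712
Total = -66.8712 - 0.905 = -67.7762


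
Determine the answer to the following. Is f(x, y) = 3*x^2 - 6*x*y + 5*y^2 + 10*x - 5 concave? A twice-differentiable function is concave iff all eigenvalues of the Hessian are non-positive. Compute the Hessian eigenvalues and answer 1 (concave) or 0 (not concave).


The Hessian of f(x,y) = 3*x^2 - 6*x*y + 5*y^2 + 10*x - 5 is:
H = [[6, -6], [-6, 10]]
Trace = 6 + 10 = 16
Determinant = 6*10 - (-6)^2 = 24
Discriminant = (16)^2 - 4*24 = 160.0
Eigenvalues: lambda_1 = 1.6754, lambda_2 = 14.3246
The function is not concave.

0


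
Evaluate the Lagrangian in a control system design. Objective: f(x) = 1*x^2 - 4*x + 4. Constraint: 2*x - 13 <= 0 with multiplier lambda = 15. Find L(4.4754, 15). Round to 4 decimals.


Step 1: Evaluate f(x).
f(4.4754) = 1*4.4754^2 - 4*4.4754 + 4 = 6.1276
Step 2: Evaluate g(x).
g(4.4754) = 2*4.4754 - 13 = -4.0492
Step 3: Compute Lagrangian.
L = 6.1276 + 15*-4.0492 = -54.6104


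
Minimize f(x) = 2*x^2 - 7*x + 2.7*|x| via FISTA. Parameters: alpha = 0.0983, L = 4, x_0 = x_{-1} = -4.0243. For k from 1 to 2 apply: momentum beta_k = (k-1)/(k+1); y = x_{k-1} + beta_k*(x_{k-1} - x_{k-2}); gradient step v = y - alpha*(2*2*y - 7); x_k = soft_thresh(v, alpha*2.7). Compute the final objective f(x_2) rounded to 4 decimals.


FISTA on f(x) = 2*x^2 - 7*x + 2.7*|x|
L = 4, alpha = 0.0983
Iteration 1: beta = 0.0, y = -4.0243 + 0.0*(-4.0243 + 4.0243) = -4.0243
  grad(y) = -23.0972, v = y - alpha*grad = -1.7538
  prox(v) = soft_thresh(-1.7538, 0.2654) = -1.4884
Iteration 2: beta = 0.3333, y = -1.4884 + 0.3333*(-1.4884 + 4.0243) = -0.6431
  grad(y) = -9.5726, v = y - alpha*grad = 0.2978
  prox(v) = soft_thresh(0.2978, 0.2654) = 0.0324
f(x_2) = 2*0.0324^2 - 7*0.0324 + 2.7*|0.0324| = -0.1373


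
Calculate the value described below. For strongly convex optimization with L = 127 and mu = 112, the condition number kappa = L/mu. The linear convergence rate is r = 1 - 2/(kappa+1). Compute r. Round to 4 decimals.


Step 1: Compute the condition number.
kappa = L/mu = 127/112 = 1.1339
Step 2: Compute the convergence rate.
r = 1 - 2/(kappa + 1) = 1 - 2*mu/(L + mu) = (L - mu)/(L + mu) = 15/239 = 0.0628


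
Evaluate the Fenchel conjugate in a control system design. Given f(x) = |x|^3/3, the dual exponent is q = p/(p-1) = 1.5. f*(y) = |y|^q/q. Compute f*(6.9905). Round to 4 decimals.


The conjugate exponent q satisfies 1/p + 1/q = 1.
p = 3, so q = 3/(3 - 1) = 1.5
|y|^q = 6.9905^1.5 = 18.4826
f*(6.9905) = 18.4826 / 1.5 = 12.3217


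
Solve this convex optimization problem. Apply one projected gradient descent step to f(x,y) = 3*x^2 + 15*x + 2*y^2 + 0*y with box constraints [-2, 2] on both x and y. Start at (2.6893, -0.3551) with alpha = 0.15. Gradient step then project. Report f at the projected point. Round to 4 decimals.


Step 1: Compute gradient at (2.6893, -0.3551).
grad_x = 2*3*2.6893 + 15 = 31.1358
grad_y = 2*2*-0.3551 + 0 = -1.4204
Step 2: Gradient step.
x_raw = 2.6893 - 0.15*31.1358 = -1.9811
y_raw = -0.3551 - 0.15*-1.4204 = -0.142
Step 3: Project onto [-2, 2].
x_proj = clip(-1.9811) = -1.9811
y_proj = clip(-0.142) = -0.142
Step 4: Evaluate f.
f(-1.9811, -0.142) = -17.9018


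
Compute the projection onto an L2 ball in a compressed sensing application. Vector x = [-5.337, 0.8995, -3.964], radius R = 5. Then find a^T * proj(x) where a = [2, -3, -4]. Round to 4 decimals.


Step 1: Compute ||x|| (intermediates to 6 decimals).
||x|| = sqrt((-5.337)^2 + 0.8995^2 + (-3.964)^2) = 6.708649
Step 2: Project.
Since ||x|| > R, scale = R/||x|| = 5/6.708649 = 0.745307, proj(x) = scale * x
proj(x) = [-3.977703, 0.670404, -2.954397]
Step 3: Dot product.
a^T * proj(x) = 2*(-3.977703) - 3*0.670404 - 4*(-2.954397) = 1.851


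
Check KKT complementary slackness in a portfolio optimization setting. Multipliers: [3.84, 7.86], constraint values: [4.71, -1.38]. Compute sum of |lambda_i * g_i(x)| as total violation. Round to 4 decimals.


KKT complementary slackness check:
lambda_1 * g_1 = 3.84 * 4.71 = 18.0864
lambda_2 * g_2 = 7.86 * -1.38 = -10.8468
Total violation = 18.0864 + 10.8468 = 28.9332


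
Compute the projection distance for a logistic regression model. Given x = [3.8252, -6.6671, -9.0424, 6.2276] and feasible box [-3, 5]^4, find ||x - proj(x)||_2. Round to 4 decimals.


Project each component onto [-3, 5].
clip(3.8252) = 3.8252, clip(-6.6671) = -3.0, clip(-9.0424) = -3.0, clip(6.2276) = 5.0
Projection = [3.8252, -3.0, -3.0, 5.0]
Squared diffs: [0.0, 13.4476, 36.5106, 1.507]
Distance = sqrt(51.4652) = 7.1739


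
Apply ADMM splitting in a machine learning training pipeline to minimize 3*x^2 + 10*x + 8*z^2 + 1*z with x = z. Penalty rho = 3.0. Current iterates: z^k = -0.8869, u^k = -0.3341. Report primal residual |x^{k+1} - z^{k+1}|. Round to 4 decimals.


ADMM iteration with rho = 3.0, z^k = -0.8869, u^k = -0.3341
Step 1: x-update.
Minimize 3*x^2 + 10*x + (3.0/2)*(x + 0.8869 - 0.3341)^2
FOC: (2*3 + 3.0)*x = -10 + 3.0*(-0.8869 + 0.3341)
x^{k+1} = -1.2954
Step 2: z-update.
Minimize 8*z^2 + 1*z + (3.0/2)*(-1.2954 - z - 0.3341)^2
FOC: (2*8 + 3.0)*z = -1 + 3.0*(-1.2954 - 0.3341)
z^{k+1} = -0.3099
Step 3: u-update.
u^{k+1} = -0.3341 - 1.2954 + 0.3099 = -1.3196
Step 4: Primal residual = |-1.2954 + 0.3099| = 0.9855


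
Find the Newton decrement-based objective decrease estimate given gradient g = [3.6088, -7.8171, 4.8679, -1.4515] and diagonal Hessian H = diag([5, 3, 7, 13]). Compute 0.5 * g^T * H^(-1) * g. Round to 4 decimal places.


Step 1: H is diagonal, so H^(-1) * g = [0.7218, -2.6057, 0.6954, -0.1117].
Step 2: g^T H^(-1) g = sum_i g_i^2 / H_ii
  = (3.6088)^2/5 + (-7.8171)^2/3 + (4.8679)^2/7 + (-1.4515)^2/13
  = 2.6047 + 20.369 + 3.3852 + 0.1621 = 26.521
Step 3: Objective decrease = 0.5 * g^T H^(-1) g = 13.2605


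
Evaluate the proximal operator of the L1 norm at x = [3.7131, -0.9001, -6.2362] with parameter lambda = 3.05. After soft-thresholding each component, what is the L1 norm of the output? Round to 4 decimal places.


Soft-thresholding with lambda = 3.05:
prox(3.7131) = sign(3.7131)*max(|3.7131| - 3.05, 0) = 0.6631
prox(-0.9001) = sign(-0.9001)*max(|-0.9001| - 3.05, 0) = 0.0
prox(-6.2362) = sign(-6.2362)*max(|-6.2362| - 3.05, 0) = -3.1862
prox(x) = [0.6631, 0.0, -3.1862]
||prox(x)||_1 = 0.6631 + 0.0 + 3.1862 = 3.8493


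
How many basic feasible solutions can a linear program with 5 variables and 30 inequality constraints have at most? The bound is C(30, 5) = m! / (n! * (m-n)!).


Each vertex corresponds to some choice of n active constraints out of m, so the number of vertices is at most C(m, n) = m! / (n!(m-n)!).
m = 30, n = 5
Numerator: 30 * 29 * 28 * 27 * 26
Denominator: 5! = 120
C(30, 5) = 142506


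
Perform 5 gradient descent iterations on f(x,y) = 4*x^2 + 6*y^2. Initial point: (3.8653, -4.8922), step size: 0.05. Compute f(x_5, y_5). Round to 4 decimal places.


Gradient descent on f(x,y) = 4*x^2 + 6*y^2.
Starting point: (3.8653, -4.8922), alpha = 0.05
Step 1: grad_x = 2*4*3.8653 = 30.9224, grad_y = 2*6*-4.8922 = -58.7064
  x_1 = 3.8653 - 0.05*30.9224 = 2.3192
  y_1 = -4.8922 - 0.05*-58.7064 = -1.9569
Step 2: grad_x = 2*4*2.3192 = 18.5534, grad_y = 2*6*-1.9569 = -23.4826
  x_2 = 2.3192 - 0.05*18.5534 = 1.3915
  y_2 = -1.9569 - 0.05*-23.4826 = -0.7828
Step 3: grad_x = 2*4*1.3915 = 11.1321, grad_y = 2*6*-0.7828 = -9.393
  x_3 = 1.3915 - 0.05*11.1321 = 0.8349
  y_3 = -0.7828 - 0.05*-9.393 = -0.3131
Step 4: grad_x = 2*4*0.8349 = 6.6792, grad_y = 2*6*-0.3131 = -3.7572
  x_4 = 0.8349 - 0.05*6.6792 = 0.5009
  y_4 = -0.3131 - 0.05*-3.7572 = -0.1252
Step 5: grad_x = 2*4*0.5009 = 4.0075, grad_y = 2*6*-0.1252 = -1.5029
  x_5 = 0.5009 - 0.05*4.0075 = 0.3006
  y_5 = -0.1252 - 0.05*-1.5029 = -0.0501
f(0.3006, -0.0501) = 4*0.3006^2 + 6*(-0.0501)^2 = 0.3764


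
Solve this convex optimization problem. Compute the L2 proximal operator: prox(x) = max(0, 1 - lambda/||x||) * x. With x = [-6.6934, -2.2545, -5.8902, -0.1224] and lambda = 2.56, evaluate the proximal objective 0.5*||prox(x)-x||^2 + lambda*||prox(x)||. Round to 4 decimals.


Step 1: Compute ||x||.
||x|| = 9.1975
Step 2: Compute scaling factor.
scale = max(0, 1 - 2.56/9.1975) = 0.7217
Step 3: prox(x) = [-4.8304, -1.627, -4.2507, -0.0883]
||prox(x)|| = 6.6375
Step 4: Proximal objective.
0.5*||prox-x||^2 = 3.2768
lambda*||prox|| = 16.992
Total = 20.2688


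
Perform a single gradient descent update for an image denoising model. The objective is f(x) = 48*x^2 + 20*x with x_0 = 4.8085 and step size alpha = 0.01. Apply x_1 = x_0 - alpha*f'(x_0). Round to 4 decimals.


We compute the gradient at x_0 and apply the update.
f'(x) = 96*x + 20
f'(4.8085) = 96*4.8085 + 20 = 481.616
x_1 = 4.8085 - 0.01*481.616 = -0.0077


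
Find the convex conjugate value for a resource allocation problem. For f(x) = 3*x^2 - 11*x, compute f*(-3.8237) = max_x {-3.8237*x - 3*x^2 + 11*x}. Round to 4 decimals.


f*(y) = sup_x {y*x - a*x^2 - b*x} = sup_x {(y-b)*x - a*x^2}
FOC: (y - b) - 2a*x = 0 => x* = (y - b)/(2a)
x* = (-3.8237 + 11)/(2*3) = 1.1961
f*(-3.8237) = (y-b)^2/(4a) = (-3.8237 + 11)^2/(4*3)
= 51.4993/12 = 4.2916


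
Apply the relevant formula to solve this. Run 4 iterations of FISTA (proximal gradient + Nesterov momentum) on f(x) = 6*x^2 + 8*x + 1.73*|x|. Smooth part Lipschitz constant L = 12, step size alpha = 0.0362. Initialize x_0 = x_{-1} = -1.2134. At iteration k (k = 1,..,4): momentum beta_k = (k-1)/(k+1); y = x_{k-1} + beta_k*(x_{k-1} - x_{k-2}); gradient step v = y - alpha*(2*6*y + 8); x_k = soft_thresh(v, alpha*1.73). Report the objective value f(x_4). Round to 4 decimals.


FISTA on f(x) = 6*x^2 + 8*x + 1.73*|x|
L = 12, alpha = 0.0362
Iteration 1: beta = 0.0, y = -1.2134 + 0.0*(-1.2134 + 1.2134) = -1.2134
  grad(y) = -6.5608, v = y - alpha*grad = -0.9759
  prox(v) = soft_thresh(-0.9759, 0.0626) = -0.9133
Iteration 2: beta = 0.3333, y = -0.9133 + 0.3333*(-0.9133 + 1.2134) = -0.8132
  grad(y) = -1.7588, v = y - alpha*grad = -0.7496
  prox(v) = soft_thresh(-0.7496, 0.0626) = -0.6869
Iteration 3: beta = 0.5, y = -0.6869 + 0.5*(-0.6869 + 0.9133) = -0.5738
  grad(y) = 1.1148, v = y - alpha*grad = -0.6141
  prox(v) = soft_thresh(-0.6141, 0.0626) = -0.5515
Iteration 4: beta = 0.6, y = -0.5515 + 0.6*(-0.5515 + 0.6869) = -0.4702
  grad(y) = 2.3572, v = y - alpha*grad = -0.5556
  prox(v) = soft_thresh(-0.5556, 0.0626) = -0.4929
f(x_4) = 6*(-0.4929)^2 + 8*(-0.4929) + 1.73*|-0.4929| = -1.6328


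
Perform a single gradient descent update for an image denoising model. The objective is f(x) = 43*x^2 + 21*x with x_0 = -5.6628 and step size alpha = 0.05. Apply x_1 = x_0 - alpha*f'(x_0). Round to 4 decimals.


We compute the gradient at x_0 and apply the update.
f'(x) = 86*x + 21
f'(-5.6628) = 86*-5.6628 + 21 = -466.0008
x_1 = -5.6628 - 0.05*-466.0008 = 17.6372


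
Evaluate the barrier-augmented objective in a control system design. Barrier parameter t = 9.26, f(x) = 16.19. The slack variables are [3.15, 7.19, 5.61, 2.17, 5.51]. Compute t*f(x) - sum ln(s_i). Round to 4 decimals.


Step 1: Compute log-barrier.
ln values: [1.1474, 1.9727, 1.7246, 0.7747, 1.7066]
phi = -(1.1474 + 1.9727 + 1.7246 + 0.7747 + 1.7066) = -7.3259
Step 2: Compute augmented objective.
t*f(x) = 9.26*16.19 = 149.9194
Total = 149.9194 - 7.3259 = 142.5935


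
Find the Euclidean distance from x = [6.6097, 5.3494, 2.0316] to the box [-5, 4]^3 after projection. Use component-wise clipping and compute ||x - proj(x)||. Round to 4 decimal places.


Project each component onto [-5, 4].
clip(6.6097) = 4.0, clip(5.3494) = 4.0, clip(2.0316) = 2.0316
Projection = [4.0, 4.0, 2.0316]
Squared diffs: [6.8105, 1.8209, 0.0]
Distance = sqrt(8.6314) = 2.9379


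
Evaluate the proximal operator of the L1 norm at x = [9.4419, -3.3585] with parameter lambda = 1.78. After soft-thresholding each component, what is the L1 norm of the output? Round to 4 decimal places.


Soft-thresholding with lambda = 1.78:
prox(9.4419) = sign(9.4419)*max(|9.4419| - 1.78, 0) = 7.6619
prox(-3.3585) = sign(-3.3585)*max(|-3.3585| - 1.78, 0) = -1.5785
prox(x) = [7.6619, -1.5785]
||prox(x)||_1 = 7.6619 + 1.5785 = 9.2404


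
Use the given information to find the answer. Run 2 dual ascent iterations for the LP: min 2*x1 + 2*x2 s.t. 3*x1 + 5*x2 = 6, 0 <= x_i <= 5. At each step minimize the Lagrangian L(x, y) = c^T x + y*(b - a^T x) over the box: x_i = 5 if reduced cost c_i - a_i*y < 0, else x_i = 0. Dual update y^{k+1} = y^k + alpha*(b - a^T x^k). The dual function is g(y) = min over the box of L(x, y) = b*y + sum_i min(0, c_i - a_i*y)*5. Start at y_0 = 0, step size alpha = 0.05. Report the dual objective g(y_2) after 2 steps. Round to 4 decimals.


Dual ascent for LP: min 2*x1 + 2*x2, 3*x1 + 5*x2 = 6, 0 <= x_i <= 5
Step 1: y^k = 0.0, reduced costs: (2.0, 2.0)
  x^k = (0.0, 0.0), subgradient = b - a^T x = 6.0
  y^{k+1} = 0.0 + 0.05*6.0 = 0.3
Step 2: y^k = 0.3, reduced costs: (1.1, 0.5)
  x^k = (0.0, 0.0), subgradient = b - a^T x = 6.0
  y^{k+1} = 0.3 + 0.05*6.0 = 0.6
Dual objective at y_2 = 0.6: reduced costs (0.2, -1.0), box minimizer x = (0.0, 5.0)
g(y_2) = b*y + (c1 - a1*y)*x1 + (c2 - a2*y)*x2 = 6*0.6 + 0.2*0.0 + (-1.0)*5.0 = 3.6 + 0.0 - 5.0 = -1.4


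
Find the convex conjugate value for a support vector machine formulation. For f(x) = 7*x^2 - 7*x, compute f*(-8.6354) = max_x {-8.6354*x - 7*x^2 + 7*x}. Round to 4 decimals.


f*(y) = sup_x {y*x - a*x^2 - b*x} = sup_x {(y-b)*x - a*x^2}
FOC: (y - b) - 2a*x = 0 => x* = (y - b)/(2a)
x* = (-8.6354 + 7)/(2*7) = -0.1168
f*(-8.6354) = (y-b)^2/(4a) = (-8.6354 + 7)^2/(4*7)
= 2.6745/28 = 0.0955


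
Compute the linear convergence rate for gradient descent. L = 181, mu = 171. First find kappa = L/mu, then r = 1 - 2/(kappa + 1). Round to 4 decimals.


Step 1: Compute the condition number.
kappa = L/mu = 181/171 = 1.0585
Step 2: Compute the convergence rate.
r = 1 - 2/(kappa + 1) = 1 - 2*mu/(L + mu) = (L - mu)/(L + mu) = 10/352 = 0.0284


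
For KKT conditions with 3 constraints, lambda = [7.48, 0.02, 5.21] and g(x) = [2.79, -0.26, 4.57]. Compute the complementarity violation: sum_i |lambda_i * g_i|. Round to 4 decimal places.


KKT complementary slackness check:
lambda_1 * g_1 = 7.48 * 2.79 = 20.8692
lambda_2 * g_2 = 0.02 * -0.26 = -0.0052
lambda_3 * g_3 = 5.21 * 4.57 = 23.8097
Total violation = 20.8692 + 0.0052 + 23.8097 = 44.6841


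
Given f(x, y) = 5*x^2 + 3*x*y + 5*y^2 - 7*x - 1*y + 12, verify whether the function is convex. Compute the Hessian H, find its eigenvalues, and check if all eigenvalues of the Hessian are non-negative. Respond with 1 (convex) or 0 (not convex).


The Hessian of f(x,y) = 5*x^2 + 3*x*y + 5*y^2 - 7*x - 1*y + 12 is:
H = [[10, 3], [3, 10]]
Trace = 10 + 10 = 20
Determinant = 10*10 - (3)^2 = 91
Discriminant = (20)^2 - 4*91 = 36.0
Eigenvalues: lambda_1 = 7.0, lambda_2 = 13.0
The function is convex.

1


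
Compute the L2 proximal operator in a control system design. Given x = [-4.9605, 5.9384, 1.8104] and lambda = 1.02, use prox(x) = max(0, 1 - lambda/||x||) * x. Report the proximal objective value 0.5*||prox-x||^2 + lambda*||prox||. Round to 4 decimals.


Step 1: Compute ||x||.
||x|| = 7.9466
Step 2: Compute scaling factor.
scale = max(0, 1 - 1.02/7.9466) = 0.8716
Step 3: prox(x) = [-4.3238, 5.1762, 1.578]
||prox(x)|| = 6.9266
Step 4: Proximal objective.
0.5*||prox-x||^2 = 0.5202
lambda*||prox|| = 7.0651
Total = 7.5853


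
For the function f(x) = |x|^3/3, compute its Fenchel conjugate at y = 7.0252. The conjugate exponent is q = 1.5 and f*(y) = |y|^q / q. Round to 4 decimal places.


The conjugate exponent q satisfies 1/p + 1/q = 1.
p = 3, so q = 3/(3 - 1) = 1.5
|y|^q = 7.0252^1.5 = 18.6204
f*(7.0252) = 18.6204 / 1.5 = 12.4136


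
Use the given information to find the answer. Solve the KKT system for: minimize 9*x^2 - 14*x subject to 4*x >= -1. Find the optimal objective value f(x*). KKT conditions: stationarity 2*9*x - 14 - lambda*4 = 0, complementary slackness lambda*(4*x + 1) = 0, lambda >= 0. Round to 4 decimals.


Step 1: Try lambda = 0 (constraint inactive).
Stationarity: 2*9*x - 14 = 0
x* = 14/(2*9) = 7/9 = 0.7778 (rounded; the exact value 7/9 is used below)
Check constraint: 4*0.7778 = 3.1112 >= -1 -- satisfied.
Step 2: Compute optimal value.
f(x*) = 9*(7/9)^2 - 14*(7/9) = -5.4444


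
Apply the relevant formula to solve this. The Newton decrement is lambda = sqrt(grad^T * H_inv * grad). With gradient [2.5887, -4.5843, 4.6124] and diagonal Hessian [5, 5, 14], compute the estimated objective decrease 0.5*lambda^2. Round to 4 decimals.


Step 1: H is diagonal, so H^(-1) * g = [0.5177, -0.9169, 0.3295].
Step 2: g^T H^(-1) g = sum_i g_i^2 / H_ii
  = (2.5887)^2/5 + (-4.5843)^2/5 + (4.6124)^2/14
  = 1.3403 + 4.2032 + 1.5196 = 7.063
Step 3: Objective decrease = 0.5 * g^T H^(-1) g = 3.5315


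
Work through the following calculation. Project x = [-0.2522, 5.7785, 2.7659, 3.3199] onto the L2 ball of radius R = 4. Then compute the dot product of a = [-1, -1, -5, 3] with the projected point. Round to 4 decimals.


Step 1: Compute ||x|| (intermediates to 6 decimals).
||x|| = sqrt((-0.2522)^2 + 5.7785^2 + 2.7659^2 + 3.3199^2) = 7.219876
Step 2: Project.
Since ||x|| > R, scale = R/||x|| = 4/7.219876 = 0.554026, proj(x) = scale * x
proj(x) = [-0.139725, 3.201439, 1.532381, 1.839311]
Step 3: Dot product.
a^T * proj(x) = -1*(-0.139725) - 1*3.201439 - 5*1.532381 + 3*1.839311 = -5.2057


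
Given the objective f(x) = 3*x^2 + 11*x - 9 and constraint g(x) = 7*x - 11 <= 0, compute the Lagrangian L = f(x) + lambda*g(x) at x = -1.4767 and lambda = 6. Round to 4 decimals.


Step 1: Evaluate f(x).
f(-1.4767) = 3*(-1.4767)^2 + 11*(-1.4767) - 9 = -18.7018
Step 2: Evaluate g(x).
g(-1.4767) = 7*-1.4767 - 11 = -21.3369
Step 3: Compute Lagrangian.
L = -18.7018 + 6*-21.3369 = -146.7232


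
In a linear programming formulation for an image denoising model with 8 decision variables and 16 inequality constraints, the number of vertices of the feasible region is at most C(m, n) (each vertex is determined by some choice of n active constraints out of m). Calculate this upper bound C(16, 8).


Each vertex corresponds to some choice of n active constraints out of m, so the number of vertices is at most C(m, n) = m! / (n!(m-n)!).
m = 16, n = 8
Numerator: 16 * 15 * 14 * 13 * 12 * 11 * 10 * 9
Denominator: 8! = 40320
C(16, 8) = 12870


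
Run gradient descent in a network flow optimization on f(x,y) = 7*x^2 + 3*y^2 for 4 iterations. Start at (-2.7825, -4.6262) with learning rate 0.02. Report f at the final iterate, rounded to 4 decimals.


Gradient descent on f(x,y) = 7*x^2 + 3*y^2.
Starting point: (-2.7825, -4.6262), alpha = 0.02
Step 1: grad_x = 2*7*-2.7825 = -38.955, grad_y = 2*3*-4.6262 = -27.7572
  x_1 = -2.7825 - 0.02*-38.955 = -2.0034
  y_1 = -4.6262 - 0.02*-27.7572 = -4.0711
Step 2: grad_x = 2*7*-2.0034 = -28.0476, grad_y = 2*3*-4.0711 = -24.4263
  x_2 = -2.0034 - 0.02*-28.0476 = -1.4424
  y_2 = -4.0711 - 0.02*-24.4263 = -3.5825
Step 3: grad_x = 2*7*-1.4424 = -20.1943, grad_y = 2*3*-3.5825 = -21.4952
  x_3 = -1.4424 - 0.02*-20.1943 = -1.0386
  y_3 = -3.5825 - 0.02*-21.4952 = -3.1526
Step 4: grad_x = 2*7*-1.0386 = -14.5399, grad_y = 2*3*-3.1526 = -18.9158
  x_4 = -1.0386 - 0.02*-14.5399 = -0.7478
  y_4 = -3.1526 - 0.02*-18.9158 = -2.7743
f(-0.7478, -2.7743) = 7*(-0.7478)^2 + 3*(-2.7743)^2 = 27.0045


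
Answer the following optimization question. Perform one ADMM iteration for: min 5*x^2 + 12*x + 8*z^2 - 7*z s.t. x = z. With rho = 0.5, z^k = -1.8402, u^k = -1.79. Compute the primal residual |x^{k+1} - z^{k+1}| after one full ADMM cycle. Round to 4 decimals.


ADMM iteration with rho = 0.5, z^k = -1.8402, u^k = -1.79
Step 1: x-update.
Minimize 5*x^2 + 12*x + (0.5/2)*(x + 1.8402 - 1.79)^2
FOC: (2*5 + 0.5)*x = -12 + 0.5*(-1.8402 + 1.79)
x^{k+1} = -1.1452
Step 2: z-update.
Minimize 8*z^2 - 7*z + (0.5/2)*(-1.1452 - z - 1.79)^2
FOC: (2*8 + 0.5)*z = 7 + 0.5*(-1.1452 - 1.79)
z^{k+1} = 0.3353
Step 3: u-update.
u^{k+1} = -1.79 - 1.1452 - 0.3353 = -3.2705
Step 4: Primal residual = |-1.1452 - 0.3353| = 1.4805


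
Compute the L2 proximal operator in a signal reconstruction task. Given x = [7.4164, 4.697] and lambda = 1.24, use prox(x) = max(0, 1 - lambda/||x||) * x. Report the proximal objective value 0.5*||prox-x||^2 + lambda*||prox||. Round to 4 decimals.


Step 1: Compute ||x||.
||x|| = 8.7787
Step 2: Compute scaling factor.
scale = max(0, 1 - 1.24/8.7787) = 0.8587
Step 3: prox(x) = [6.3688, 4.0335]
||prox(x)|| = 7.5387
Step 4: Proximal objective.
0.5*||prox-x||^2 = 0.7688
lambda*||prox|| = 9.348
Total = 10.1167


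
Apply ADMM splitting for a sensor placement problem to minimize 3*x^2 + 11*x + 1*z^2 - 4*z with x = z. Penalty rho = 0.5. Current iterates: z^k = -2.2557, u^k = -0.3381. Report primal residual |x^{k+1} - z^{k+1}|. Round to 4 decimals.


ADMM iteration with rho = 0.5, z^k = -2.2557, u^k = -0.3381
Step 1: x-update.
Minimize 3*x^2 + 11*x + (0.5/2)*(x + 2.2557 - 0.3381)^2
FOC: (2*3 + 0.5)*x = -11 + 0.5*(-2.2557 + 0.3381)
x^{k+1} = -1.8398
Step 2: z-update.
Minimize 1*z^2 - 4*z + (0.5/2)*(-1.8398 - z - 0.3381)^2
FOC: (2*1 + 0.5)*z = 4 + 0.5*(-1.8398 - 0.3381)
z^{k+1} = 1.1644
Step 3: u-update.
u^{k+1} = -0.3381 - 1.8398 - 1.1644 = -3.3423
Step 4: Primal residual = |-1.8398 - 1.1644| = 3.0042


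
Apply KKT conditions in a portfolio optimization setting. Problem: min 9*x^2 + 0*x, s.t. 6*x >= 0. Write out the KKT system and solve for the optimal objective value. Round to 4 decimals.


Step 1: Try lambda = 0 (constraint inactive).
Stationarity: 2*9*x + 0 = 0
x* = 0/(2*9) = 0.0
Check constraint: 6*0.0 = 0.0 >= 0 -- satisfied.
Step 2: Compute optimal value.
f(x*) = 9*0.0^2 + 0*0.0 = 0.0


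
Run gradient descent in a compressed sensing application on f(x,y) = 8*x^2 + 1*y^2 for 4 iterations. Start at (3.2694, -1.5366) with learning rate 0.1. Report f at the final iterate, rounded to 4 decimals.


Gradient descent on f(x,y) = 8*x^2 + 1*y^2.
Starting point: (3.2694, -1.5366), alpha = 0.1
Step 1: grad_x = 2*8*3.2694 = 52.3104, grad_y = 2*1*-1.5366 = -3.0732
  x_1 = 3.2694 - 0.1*52.3104 = -1.9616
  y_1 = -1.5366 - 0.1*-3.0732 = -1.2293
Step 2: grad_x = 2*8*-1.9616 = -31.3862, grad_y = 2*1*-1.2293 = -2.4586
  x_2 = -1.9616 - 0.1*-31.3862 = 1.177
  y_2 = -1.2293 - 0.1*-2.4586 = -0.9834
Step 3: grad_x = 2*8*1.177 = 18.8317, grad_y = 2*1*-0.9834 = -1.9668
  x_3 = 1.177 - 0.1*18.8317 = -0.7062
  y_3 = -0.9834 - 0.1*-1.9668 = -0.7867
Step 4: grad_x = 2*8*-0.7062 = -11.299, grad_y = 2*1*-0.7867 = -1.5735
  x_4 = -0.7062 - 0.1*-11.299 = 0.4237
  y_4 = -0.7867 - 0.1*-1.5735 = -0.6294
f(0.4237, -0.6294) = 8*0.4237^2 + 1*(-0.6294)^2 = 1.8324


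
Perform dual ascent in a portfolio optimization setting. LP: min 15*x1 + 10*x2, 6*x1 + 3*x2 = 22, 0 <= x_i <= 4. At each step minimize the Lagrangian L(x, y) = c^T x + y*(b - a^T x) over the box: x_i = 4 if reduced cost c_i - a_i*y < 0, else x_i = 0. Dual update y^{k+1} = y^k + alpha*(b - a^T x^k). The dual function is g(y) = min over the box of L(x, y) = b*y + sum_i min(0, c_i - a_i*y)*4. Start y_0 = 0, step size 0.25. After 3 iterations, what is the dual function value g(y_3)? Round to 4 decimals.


Dual ascent for LP: min 15*x1 + 10*x2, 6*x1 + 3*x2 = 22, 0 <= x_i <= 4
Step 1: y^k = 0.0, reduced costs: (15.0, 10.0)
  x^k = (0.0, 0.0), subgradient = b - a^T x = 22.0
  y^{k+1} = 0.0 + 0.25*22.0 = 5.5
Step 2: y^k = 5.5, reduced costs: (-18.0, -6.5)
  x^k = (4.0, 4.0), subgradient = b - a^T x = -14.0
  y^{k+1} = 5.5 + 0.25*-14.0 = 2.0
Step 3: y^k = 2.0, reduced costs: (3.0, 4.0)
  x^k = (0.0, 0.0), subgradient = b - a^T x = 22.0
  y^{k+1} = 2.0 + 0.25*22.0 = 7.5
Dual objective at y_3 = 7.5: reduced costs (-30.0, -12.5), box minimizer x = (4.0, 4.0)
g(y_3) = b*y + (c1 - a1*y)*x1 + (c2 - a2*y)*x2 = 22*7.5 + (-30.0)*4.0 + (-12.5)*4.0 = 165.0 - 120.0 - 50.0 = -5.0


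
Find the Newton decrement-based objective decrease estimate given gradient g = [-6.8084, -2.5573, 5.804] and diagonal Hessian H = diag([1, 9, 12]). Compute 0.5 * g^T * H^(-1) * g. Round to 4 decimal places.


Step 1: H is diagonal, so H^(-1) * g = [-6.8084, -0.2841, 0.4837].
Step 2: g^T H^(-1) g = sum_i g_i^2 / H_ii
  = (-6.8084)^2/1 + (-2.5573)^2/9 + (5.804)^2/12
  = 46.3543 + 0.7266 + 2.8072 = 49.8882
Step 3: Objective decrease = 0.5 * g^T H^(-1) g = 24.9441


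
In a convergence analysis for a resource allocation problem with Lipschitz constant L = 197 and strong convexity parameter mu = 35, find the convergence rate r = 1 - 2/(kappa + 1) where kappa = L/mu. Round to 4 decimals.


Step 1: Compute the condition number.
kappa = L/mu = 197/35 = 5.6286
Step 2: Compute the convergence rate.
r = 1 - 2/(kappa + 1) = 1 - 2*mu/(L + mu) = (L - mu)/(L + mu) = 162/232 = 0.6983


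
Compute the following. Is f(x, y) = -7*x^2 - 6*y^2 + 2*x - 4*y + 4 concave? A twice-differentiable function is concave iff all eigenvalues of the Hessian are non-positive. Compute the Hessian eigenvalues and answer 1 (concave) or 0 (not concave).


The Hessian of f(x,y) = -7*x^2 - 6*y^2 + 2*x - 4*y + 4 is:
H = [[-14, 0], [0, -12]]
Trace = -14 - 12 = -26
Determinant = -14*-12 - (0)^2 = 168
Discriminant = (-26)^2 - 4*168 = 4.0
Eigenvalues: lambda_1 = -14.0, lambda_2 = -12.0
The function is concave.

1


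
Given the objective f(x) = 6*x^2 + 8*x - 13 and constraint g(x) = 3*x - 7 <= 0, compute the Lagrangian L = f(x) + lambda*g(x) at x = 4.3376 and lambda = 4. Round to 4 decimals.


Step 1: Evaluate f(x).
f(4.3376) = 6*4.3376^2 + 8*4.3376 - 13 = 134.5894
Step 2: Evaluate g(x).
g(4.3376) = 3*4.3376 - 7 = 6.0128
Step 3: Compute Lagrangian.
L = 134.5894 + 4*6.0128 = 158.6406


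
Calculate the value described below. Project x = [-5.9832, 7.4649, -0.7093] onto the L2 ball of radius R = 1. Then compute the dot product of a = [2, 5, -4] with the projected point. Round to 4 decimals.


Step 1: Compute ||x|| (intermediates to 6 decimals).
||x|| = sqrt((-5.9832)^2 + 7.4649^2 + (-0.7093)^2) = 9.593045
Step 2: Project.
Since ||x|| > R, scale = R/||x|| = 1/9.593045 = 0.104242, proj(x) = scale * x
proj(x) = [-0.623701, 0.778156, -0.073939]
Step 3: Dot product.
a^T * proj(x) = 2*(-0.623701) + 5*0.778156 - 4*(-0.073939) = 2.9391


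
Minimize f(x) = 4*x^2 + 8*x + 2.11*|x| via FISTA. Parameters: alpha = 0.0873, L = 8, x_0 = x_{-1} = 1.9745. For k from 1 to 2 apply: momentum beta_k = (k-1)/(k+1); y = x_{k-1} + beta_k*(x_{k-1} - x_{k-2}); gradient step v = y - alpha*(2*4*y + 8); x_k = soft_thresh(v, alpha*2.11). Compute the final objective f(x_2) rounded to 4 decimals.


FISTA on f(x) = 4*x^2 + 8*x + 2.11*|x|
L = 8, alpha = 0.0873
Iteration 1: beta = 0.0, y = 1.9745 + 0.0*(1.9745 - 1.9745) = 1.9745
  grad(y) = 23.796, v = y - alpha*grad = -0.1029
  prox(v) = soft_thresh(-0.1029, 0.1842) = 0.0
Iteration 2: beta = 0.3333, y = 0.0 + 0.3333*(0.0 - 1.9745) = -0.6582
  grad(y) = 2.7347, v = y - alpha*grad = -0.8969
  prox(v) = soft_thresh(-0.8969, 0.1842) = -0.7127
f(x_2) = 4*(-0.7127)^2 + 8*(-0.7127) + 2.11*|-0.7127| = -2.166


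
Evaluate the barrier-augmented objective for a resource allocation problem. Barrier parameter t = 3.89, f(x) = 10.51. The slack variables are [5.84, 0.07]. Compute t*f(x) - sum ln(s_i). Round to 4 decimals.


Step 1: Compute log-barrier.
ln values: [1.7647, -2.6593]
phi = -(1.7647 - 2.6593) = 0.8945
Step 2: Compute augmented objective.
t*f(x) = 3.89*10.51 = 40.8839
Total = 40.8839 + 0.8945 = 41.7784


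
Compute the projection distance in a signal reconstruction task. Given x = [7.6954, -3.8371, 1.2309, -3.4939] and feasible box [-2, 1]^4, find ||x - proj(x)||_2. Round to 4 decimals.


Project each component onto [-2, 1].
clip(7.6954) = 1.0, clip(-3.8371) = -2.0, clip(1.2309) = 1.0, clip(-3.4939) = -2.0
Projection = [1.0, -2.0, 1.0, -2.0]
Squared diffs: [44.8284, 3.3749, 0.0533, 2.2317]
Distance = sqrt(50.4883) = 7.1055


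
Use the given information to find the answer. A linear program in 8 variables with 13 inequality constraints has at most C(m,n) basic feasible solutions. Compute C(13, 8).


Each vertex corresponds to some choice of n active constraints out of m, so the number of vertices is at most C(m, n) = m! / (n!(m-n)!).
m = 13, n = 8
Numerator: 13 * 12 * 11 * 10 * 9 * 8 * 7 * 6
Denominator: 8! = 40320
C(13, 8) = 1287


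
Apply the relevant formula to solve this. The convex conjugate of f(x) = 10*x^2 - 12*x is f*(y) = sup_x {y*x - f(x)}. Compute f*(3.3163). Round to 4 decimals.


f*(y) = sup_x {y*x - a*x^2 - b*x} = sup_x {(y-b)*x - a*x^2}
FOC: (y - b) - 2a*x = 0 => x* = (y - b)/(2a)
x* = (3.3163 + 12)/(2*10) = 0.7658
f*(3.3163) = (y-b)^2/(4a) = (3.3163 + 12)^2/(4*10)
= 234.589/40 = 5.8647
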